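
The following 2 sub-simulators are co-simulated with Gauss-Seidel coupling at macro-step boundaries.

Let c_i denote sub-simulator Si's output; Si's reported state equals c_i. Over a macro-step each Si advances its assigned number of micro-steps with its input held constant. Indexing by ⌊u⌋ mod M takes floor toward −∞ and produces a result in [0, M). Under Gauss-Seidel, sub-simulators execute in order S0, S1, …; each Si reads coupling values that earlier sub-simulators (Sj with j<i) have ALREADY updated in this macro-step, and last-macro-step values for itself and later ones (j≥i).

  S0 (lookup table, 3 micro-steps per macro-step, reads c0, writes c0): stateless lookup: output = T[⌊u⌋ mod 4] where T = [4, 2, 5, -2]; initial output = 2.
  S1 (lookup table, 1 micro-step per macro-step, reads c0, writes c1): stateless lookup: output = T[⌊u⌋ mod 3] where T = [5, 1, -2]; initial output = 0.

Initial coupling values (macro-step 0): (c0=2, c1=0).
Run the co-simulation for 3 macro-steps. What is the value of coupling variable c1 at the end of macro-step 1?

macro 1: S0 reads c0=2 → after 3×micro: 5; S1 reads c0=5 → after 1×micro: -2 ⇒ (c0=5, c1=-2)
macro 2: S0 reads c0=5 → after 3×micro: 2; S1 reads c0=2 → after 1×micro: -2 ⇒ (c0=2, c1=-2)
macro 3: S0 reads c0=2 → after 3×micro: 5; S1 reads c0=5 → after 1×micro: -2 ⇒ (c0=5, c1=-2)

c1 at macro-step 1 = -2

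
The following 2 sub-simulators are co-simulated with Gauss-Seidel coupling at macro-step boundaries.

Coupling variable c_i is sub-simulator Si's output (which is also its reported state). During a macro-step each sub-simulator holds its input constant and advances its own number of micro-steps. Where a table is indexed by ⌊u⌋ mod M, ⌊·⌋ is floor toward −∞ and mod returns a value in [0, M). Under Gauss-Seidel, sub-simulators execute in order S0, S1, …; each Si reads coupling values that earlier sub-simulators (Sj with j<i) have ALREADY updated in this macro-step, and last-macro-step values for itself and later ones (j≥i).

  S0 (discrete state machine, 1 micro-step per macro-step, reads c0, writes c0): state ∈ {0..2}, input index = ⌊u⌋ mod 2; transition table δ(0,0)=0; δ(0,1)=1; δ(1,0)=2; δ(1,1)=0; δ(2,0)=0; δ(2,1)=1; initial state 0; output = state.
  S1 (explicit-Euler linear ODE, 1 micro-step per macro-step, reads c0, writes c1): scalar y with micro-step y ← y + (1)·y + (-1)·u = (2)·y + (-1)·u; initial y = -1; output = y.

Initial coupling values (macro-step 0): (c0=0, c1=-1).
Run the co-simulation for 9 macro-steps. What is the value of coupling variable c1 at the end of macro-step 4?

c1 at macro-step 4 = -16

macro 1: S0 reads c0=0 → after 1×micro: 0; S1 reads c0=0 → after 1×micro: -2 ⇒ (c0=0, c1=-2)
macro 2: S0 reads c0=0 → after 1×micro: 0; S1 reads c0=0 → after 1×micro: -4 ⇒ (c0=0, c1=-4)
macro 3: S0 reads c0=0 → after 1×micro: 0; S1 reads c0=0 → after 1×micro: -8 ⇒ (c0=0, c1=-8)
macro 4: S0 reads c0=0 → after 1×micro: 0; S1 reads c0=0 → after 1×micro: -16 ⇒ (c0=0, c1=-16)
macro 5: S0 reads c0=0 → after 1×micro: 0; S1 reads c0=0 → after 1×micro: -32 ⇒ (c0=0, c1=-32)
macro 6: S0 reads c0=0 → after 1×micro: 0; S1 reads c0=0 → after 1×micro: -64 ⇒ (c0=0, c1=-64)
macro 7: S0 reads c0=0 → after 1×micro: 0; S1 reads c0=0 → after 1×micro: -128 ⇒ (c0=0, c1=-128)
macro 8: S0 reads c0=0 → after 1×micro: 0; S1 reads c0=0 → after 1×micro: -256 ⇒ (c0=0, c1=-256)
macro 9: S0 reads c0=0 → after 1×micro: 0; S1 reads c0=0 → after 1×micro: -512 ⇒ (c0=0, c1=-512)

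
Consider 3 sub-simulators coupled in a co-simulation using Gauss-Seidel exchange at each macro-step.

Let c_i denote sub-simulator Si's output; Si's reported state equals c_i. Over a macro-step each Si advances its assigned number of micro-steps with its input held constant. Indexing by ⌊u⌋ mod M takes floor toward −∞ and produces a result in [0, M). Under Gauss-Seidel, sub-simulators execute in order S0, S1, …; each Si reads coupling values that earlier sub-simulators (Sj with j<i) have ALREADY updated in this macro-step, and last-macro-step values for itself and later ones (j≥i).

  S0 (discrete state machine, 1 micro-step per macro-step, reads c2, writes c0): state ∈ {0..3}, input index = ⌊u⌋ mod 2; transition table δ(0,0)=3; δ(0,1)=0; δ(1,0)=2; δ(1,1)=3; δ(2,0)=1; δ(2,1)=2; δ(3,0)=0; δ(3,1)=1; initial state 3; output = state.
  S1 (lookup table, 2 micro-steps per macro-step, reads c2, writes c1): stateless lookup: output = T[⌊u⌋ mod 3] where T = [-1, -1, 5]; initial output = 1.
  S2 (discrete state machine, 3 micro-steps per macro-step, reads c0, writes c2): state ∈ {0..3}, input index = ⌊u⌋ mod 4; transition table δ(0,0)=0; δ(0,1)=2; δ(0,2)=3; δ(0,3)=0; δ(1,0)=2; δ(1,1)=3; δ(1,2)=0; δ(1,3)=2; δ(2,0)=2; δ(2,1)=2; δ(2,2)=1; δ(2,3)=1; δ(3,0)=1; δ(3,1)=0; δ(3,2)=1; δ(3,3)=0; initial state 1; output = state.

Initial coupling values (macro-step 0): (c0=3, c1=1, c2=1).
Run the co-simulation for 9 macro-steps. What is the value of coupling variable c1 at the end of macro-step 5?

macro 1: S0 reads c2=1 → after 1×micro: 1; S1 reads c2=1 → after 2×micro: -1; S2 reads c0=1 → after 3×micro: 2 ⇒ (c0=1, c1=-1, c2=2)
macro 2: S0 reads c2=2 → after 1×micro: 2; S1 reads c2=2 → after 2×micro: 5; S2 reads c0=2 → after 3×micro: 3 ⇒ (c0=2, c1=5, c2=3)
macro 3: S0 reads c2=3 → after 1×micro: 2; S1 reads c2=3 → after 2×micro: -1; S2 reads c0=2 → after 3×micro: 3 ⇒ (c0=2, c1=-1, c2=3)
macro 4: S0 reads c2=3 → after 1×micro: 2; S1 reads c2=3 → after 2×micro: -1; S2 reads c0=2 → after 3×micro: 3 ⇒ (c0=2, c1=-1, c2=3)
macro 5: S0 reads c2=3 → after 1×micro: 2; S1 reads c2=3 → after 2×micro: -1; S2 reads c0=2 → after 3×micro: 3 ⇒ (c0=2, c1=-1, c2=3)
macro 6: S0 reads c2=3 → after 1×micro: 2; S1 reads c2=3 → after 2×micro: -1; S2 reads c0=2 → after 3×micro: 3 ⇒ (c0=2, c1=-1, c2=3)
macro 7: S0 reads c2=3 → after 1×micro: 2; S1 reads c2=3 → after 2×micro: -1; S2 reads c0=2 → after 3×micro: 3 ⇒ (c0=2, c1=-1, c2=3)
macro 8: S0 reads c2=3 → after 1×micro: 2; S1 reads c2=3 → after 2×micro: -1; S2 reads c0=2 → after 3×micro: 3 ⇒ (c0=2, c1=-1, c2=3)
macro 9: S0 reads c2=3 → after 1×micro: 2; S1 reads c2=3 → after 2×micro: -1; S2 reads c0=2 → after 3×micro: 3 ⇒ (c0=2, c1=-1, c2=3)

c1 at macro-step 5 = -1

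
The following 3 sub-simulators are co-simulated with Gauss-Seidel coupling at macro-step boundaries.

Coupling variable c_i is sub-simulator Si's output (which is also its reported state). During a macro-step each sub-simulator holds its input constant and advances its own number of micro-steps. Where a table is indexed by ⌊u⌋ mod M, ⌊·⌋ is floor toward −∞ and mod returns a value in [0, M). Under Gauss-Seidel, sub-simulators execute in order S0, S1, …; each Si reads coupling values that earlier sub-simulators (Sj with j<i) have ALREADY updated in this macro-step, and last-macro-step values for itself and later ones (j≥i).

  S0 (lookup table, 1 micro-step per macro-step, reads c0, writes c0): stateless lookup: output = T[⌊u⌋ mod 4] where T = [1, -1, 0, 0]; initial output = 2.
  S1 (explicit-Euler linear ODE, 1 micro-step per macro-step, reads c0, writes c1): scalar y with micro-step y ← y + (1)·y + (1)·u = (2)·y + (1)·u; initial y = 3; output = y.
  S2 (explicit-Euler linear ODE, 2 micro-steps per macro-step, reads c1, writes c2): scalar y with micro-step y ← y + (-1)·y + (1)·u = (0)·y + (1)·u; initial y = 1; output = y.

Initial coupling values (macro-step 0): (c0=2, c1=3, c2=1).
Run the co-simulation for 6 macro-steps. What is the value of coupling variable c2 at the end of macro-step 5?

macro 1: S0 reads c0=2 → after 1×micro: 0; S1 reads c0=0 → after 1×micro: 6; S2 reads c1=6 → after 2×micro: 6 ⇒ (c0=0, c1=6, c2=6)
macro 2: S0 reads c0=0 → after 1×micro: 1; S1 reads c0=1 → after 1×micro: 13; S2 reads c1=13 → after 2×micro: 13 ⇒ (c0=1, c1=13, c2=13)
macro 3: S0 reads c0=1 → after 1×micro: -1; S1 reads c0=-1 → after 1×micro: 25; S2 reads c1=25 → after 2×micro: 25 ⇒ (c0=-1, c1=25, c2=25)
macro 4: S0 reads c0=-1 → after 1×micro: 0; S1 reads c0=0 → after 1×micro: 50; S2 reads c1=50 → after 2×micro: 50 ⇒ (c0=0, c1=50, c2=50)
macro 5: S0 reads c0=0 → after 1×micro: 1; S1 reads c0=1 → after 1×micro: 101; S2 reads c1=101 → after 2×micro: 101 ⇒ (c0=1, c1=101, c2=101)
macro 6: S0 reads c0=1 → after 1×micro: -1; S1 reads c0=-1 → after 1×micro: 201; S2 reads c1=201 → after 2×micro: 201 ⇒ (c0=-1, c1=201, c2=201)

c2 at macro-step 5 = 101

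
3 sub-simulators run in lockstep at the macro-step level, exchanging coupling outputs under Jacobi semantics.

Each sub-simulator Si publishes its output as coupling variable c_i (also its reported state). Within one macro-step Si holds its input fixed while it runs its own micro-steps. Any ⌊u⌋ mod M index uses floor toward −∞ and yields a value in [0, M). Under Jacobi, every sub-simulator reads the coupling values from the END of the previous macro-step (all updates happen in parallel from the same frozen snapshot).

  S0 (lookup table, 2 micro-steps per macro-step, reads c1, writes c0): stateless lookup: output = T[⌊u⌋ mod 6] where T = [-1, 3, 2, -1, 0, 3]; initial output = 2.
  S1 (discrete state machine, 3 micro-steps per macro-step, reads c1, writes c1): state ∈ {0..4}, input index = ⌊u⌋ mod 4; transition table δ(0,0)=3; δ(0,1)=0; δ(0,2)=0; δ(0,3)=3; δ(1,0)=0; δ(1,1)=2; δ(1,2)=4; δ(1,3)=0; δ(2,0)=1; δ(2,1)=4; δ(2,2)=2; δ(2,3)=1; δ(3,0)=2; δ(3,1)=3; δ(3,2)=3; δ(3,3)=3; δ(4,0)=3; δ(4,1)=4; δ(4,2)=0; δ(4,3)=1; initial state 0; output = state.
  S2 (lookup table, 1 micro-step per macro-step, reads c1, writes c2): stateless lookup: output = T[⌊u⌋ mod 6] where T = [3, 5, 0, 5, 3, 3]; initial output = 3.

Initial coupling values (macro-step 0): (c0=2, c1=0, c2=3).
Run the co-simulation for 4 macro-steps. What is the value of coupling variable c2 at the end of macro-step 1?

c2 at macro-step 1 = 3

macro 1: S0 reads c1=0 → after 2×micro: -1; S1 reads c1=0 → after 3×micro: 1; S2 reads c1=0 → after 1×micro: 3 ⇒ (c0=-1, c1=1, c2=3)
macro 2: S0 reads c1=1 → after 2×micro: 3; S1 reads c1=1 → after 3×micro: 4; S2 reads c1=1 → after 1×micro: 5 ⇒ (c0=3, c1=4, c2=5)
macro 3: S0 reads c1=4 → after 2×micro: 0; S1 reads c1=4 → after 3×micro: 1; S2 reads c1=4 → after 1×micro: 3 ⇒ (c0=0, c1=1, c2=3)
macro 4: S0 reads c1=1 → after 2×micro: 3; S1 reads c1=1 → after 3×micro: 4; S2 reads c1=1 → after 1×micro: 5 ⇒ (c0=3, c1=4, c2=5)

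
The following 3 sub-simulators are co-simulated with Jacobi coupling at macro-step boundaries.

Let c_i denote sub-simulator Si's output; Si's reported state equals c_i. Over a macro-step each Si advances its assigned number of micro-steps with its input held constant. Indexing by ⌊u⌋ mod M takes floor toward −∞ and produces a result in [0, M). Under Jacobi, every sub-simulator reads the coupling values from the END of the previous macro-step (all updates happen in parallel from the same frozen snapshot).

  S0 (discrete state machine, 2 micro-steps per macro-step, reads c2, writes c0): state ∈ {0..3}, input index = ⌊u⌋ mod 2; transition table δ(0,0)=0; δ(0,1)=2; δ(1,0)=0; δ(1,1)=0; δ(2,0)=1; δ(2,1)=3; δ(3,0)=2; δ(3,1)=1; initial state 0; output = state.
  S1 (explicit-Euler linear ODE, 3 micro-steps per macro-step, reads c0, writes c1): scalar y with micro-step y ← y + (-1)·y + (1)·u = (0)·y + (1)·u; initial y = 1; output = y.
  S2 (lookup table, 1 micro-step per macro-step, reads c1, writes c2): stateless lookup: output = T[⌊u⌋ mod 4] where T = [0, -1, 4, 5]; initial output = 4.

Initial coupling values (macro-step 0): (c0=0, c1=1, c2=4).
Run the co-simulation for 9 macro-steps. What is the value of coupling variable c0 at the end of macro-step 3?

macro 1: S0 reads c2=4 → after 2×micro: 0; S1 reads c0=0 → after 3×micro: 0; S2 reads c1=1 → after 1×micro: -1 ⇒ (c0=0, c1=0, c2=-1)
macro 2: S0 reads c2=-1 → after 2×micro: 3; S1 reads c0=0 → after 3×micro: 0; S2 reads c1=0 → after 1×micro: 0 ⇒ (c0=3, c1=0, c2=0)
macro 3: S0 reads c2=0 → after 2×micro: 1; S1 reads c0=3 → after 3×micro: 3; S2 reads c1=0 → after 1×micro: 0 ⇒ (c0=1, c1=3, c2=0)
macro 4: S0 reads c2=0 → after 2×micro: 0; S1 reads c0=1 → after 3×micro: 1; S2 reads c1=3 → after 1×micro: 5 ⇒ (c0=0, c1=1, c2=5)
macro 5: S0 reads c2=5 → after 2×micro: 3; S1 reads c0=0 → after 3×micro: 0; S2 reads c1=1 → after 1×micro: -1 ⇒ (c0=3, c1=0, c2=-1)
macro 6: S0 reads c2=-1 → after 2×micro: 0; S1 reads c0=3 → after 3×micro: 3; S2 reads c1=0 → after 1×micro: 0 ⇒ (c0=0, c1=3, c2=0)
macro 7: S0 reads c2=0 → after 2×micro: 0; S1 reads c0=0 → after 3×micro: 0; S2 reads c1=3 → after 1×micro: 5 ⇒ (c0=0, c1=0, c2=5)
macro 8: S0 reads c2=5 → after 2×micro: 3; S1 reads c0=0 → after 3×micro: 0; S2 reads c1=0 → after 1×micro: 0 ⇒ (c0=3, c1=0, c2=0)
macro 9: S0 reads c2=0 → after 2×micro: 1; S1 reads c0=3 → after 3×micro: 3; S2 reads c1=0 → after 1×micro: 0 ⇒ (c0=1, c1=3, c2=0)

c0 at macro-step 3 = 1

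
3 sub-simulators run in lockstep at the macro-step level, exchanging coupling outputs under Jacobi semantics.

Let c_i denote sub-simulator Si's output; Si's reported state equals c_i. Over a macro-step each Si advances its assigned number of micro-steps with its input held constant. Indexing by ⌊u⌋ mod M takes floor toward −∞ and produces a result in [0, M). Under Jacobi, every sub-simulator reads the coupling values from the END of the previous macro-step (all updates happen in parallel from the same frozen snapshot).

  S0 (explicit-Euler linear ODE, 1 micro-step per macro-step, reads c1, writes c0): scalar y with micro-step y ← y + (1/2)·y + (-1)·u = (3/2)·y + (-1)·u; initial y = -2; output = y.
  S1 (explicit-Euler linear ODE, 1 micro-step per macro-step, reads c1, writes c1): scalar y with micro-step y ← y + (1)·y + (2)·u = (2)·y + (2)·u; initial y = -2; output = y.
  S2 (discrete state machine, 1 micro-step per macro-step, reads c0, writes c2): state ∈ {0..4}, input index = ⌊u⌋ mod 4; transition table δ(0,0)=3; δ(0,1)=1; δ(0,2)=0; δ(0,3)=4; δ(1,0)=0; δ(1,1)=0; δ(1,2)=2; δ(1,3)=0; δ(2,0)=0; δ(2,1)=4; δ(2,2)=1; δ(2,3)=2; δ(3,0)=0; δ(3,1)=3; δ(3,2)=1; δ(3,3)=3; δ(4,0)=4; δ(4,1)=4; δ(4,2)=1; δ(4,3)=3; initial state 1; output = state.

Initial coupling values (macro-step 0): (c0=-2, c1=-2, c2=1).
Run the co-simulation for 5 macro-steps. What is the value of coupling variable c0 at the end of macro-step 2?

c0 at macro-step 2 = 13/2

macro 1: S0 reads c1=-2 → after 1×micro: -1; S1 reads c1=-2 → after 1×micro: -8; S2 reads c0=-2 → after 1×micro: 2 ⇒ (c0=-1, c1=-8, c2=2)
macro 2: S0 reads c1=-8 → after 1×micro: 13/2; S1 reads c1=-8 → after 1×micro: -32; S2 reads c0=-1 → after 1×micro: 2 ⇒ (c0=13/2, c1=-32, c2=2)
macro 3: S0 reads c1=-32 → after 1×micro: 167/4; S1 reads c1=-32 → after 1×micro: -128; S2 reads c0=13/2 → after 1×micro: 1 ⇒ (c0=167/4, c1=-128, c2=1)
macro 4: S0 reads c1=-128 → after 1×micro: 1525/8; S1 reads c1=-128 → after 1×micro: -512; S2 reads c0=167/4 → after 1×micro: 0 ⇒ (c0=1525/8, c1=-512, c2=0)
macro 5: S0 reads c1=-512 → after 1×micro: 12767/16; S1 reads c1=-512 → after 1×micro: -2048; S2 reads c0=1525/8 → after 1×micro: 0 ⇒ (c0=12767/16, c1=-2048, c2=0)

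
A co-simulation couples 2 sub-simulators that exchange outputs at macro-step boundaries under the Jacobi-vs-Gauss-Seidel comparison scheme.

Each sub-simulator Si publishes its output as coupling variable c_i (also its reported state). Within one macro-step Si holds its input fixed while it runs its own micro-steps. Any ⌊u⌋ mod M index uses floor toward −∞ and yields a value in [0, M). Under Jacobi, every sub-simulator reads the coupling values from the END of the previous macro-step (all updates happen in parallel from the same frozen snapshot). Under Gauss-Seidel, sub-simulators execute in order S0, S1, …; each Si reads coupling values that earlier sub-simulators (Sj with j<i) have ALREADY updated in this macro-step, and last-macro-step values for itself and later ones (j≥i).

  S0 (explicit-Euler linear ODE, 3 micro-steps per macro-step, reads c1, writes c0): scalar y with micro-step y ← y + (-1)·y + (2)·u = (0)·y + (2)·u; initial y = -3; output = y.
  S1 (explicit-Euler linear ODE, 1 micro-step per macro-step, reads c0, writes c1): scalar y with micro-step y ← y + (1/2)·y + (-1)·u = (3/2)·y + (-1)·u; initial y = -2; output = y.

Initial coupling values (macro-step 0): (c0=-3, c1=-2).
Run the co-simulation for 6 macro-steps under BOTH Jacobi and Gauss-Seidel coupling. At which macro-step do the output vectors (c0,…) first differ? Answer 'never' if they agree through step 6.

[Jacobi] macro 1: S0 reads c1=-2 → after 3×micro: -4; S1 reads c0=-3 → after 1×micro: 0 ⇒ (c0=-4, c1=0)
[Jacobi] macro 2: S0 reads c1=0 → after 3×micro: 0; S1 reads c0=-4 → after 1×micro: 4 ⇒ (c0=0, c1=4)
[Jacobi] macro 3: S0 reads c1=4 → after 3×micro: 8; S1 reads c0=0 → after 1×micro: 6 ⇒ (c0=8, c1=6)
[Jacobi] macro 4: S0 reads c1=6 → after 3×micro: 12; S1 reads c0=8 → after 1×micro: 1 ⇒ (c0=12, c1=1)
[Jacobi] macro 5: S0 reads c1=1 → after 3×micro: 2; S1 reads c0=12 → after 1×micro: -21/2 ⇒ (c0=2, c1=-21/2)
[Jacobi] macro 6: S0 reads c1=-21/2 → after 3×micro: -21; S1 reads c0=2 → after 1×micro: -71/4 ⇒ (c0=-21, c1=-71/4)
[Gauss-Seidel] macro 1: S0 reads c1=-2 → after 3×micro: -4; S1 reads c0=-4 → after 1×micro: 1 ⇒ (c0=-4, c1=1)
[Gauss-Seidel] macro 2: S0 reads c1=1 → after 3×micro: 2; S1 reads c0=2 → after 1×micro: -1/2 ⇒ (c0=2, c1=-1/2)
[Gauss-Seidel] macro 3: S0 reads c1=-1/2 → after 3×micro: -1; S1 reads c0=-1 → after 1×micro: 1/4 ⇒ (c0=-1, c1=1/4)
[Gauss-Seidel] macro 4: S0 reads c1=1/4 → after 3×micro: 1/2; S1 reads c0=1/2 → after 1×micro: -1/8 ⇒ (c0=1/2, c1=-1/8)
[Gauss-Seidel] macro 5: S0 reads c1=-1/8 → after 3×micro: -1/4; S1 reads c0=-1/4 → after 1×micro: 1/16 ⇒ (c0=-1/4, c1=1/16)
[Gauss-Seidel] macro 6: S0 reads c1=1/16 → after 3×micro: 1/8; S1 reads c0=1/8 → after 1×micro: -1/32 ⇒ (c0=1/8, c1=-1/32)

first divergence at macro-step: 1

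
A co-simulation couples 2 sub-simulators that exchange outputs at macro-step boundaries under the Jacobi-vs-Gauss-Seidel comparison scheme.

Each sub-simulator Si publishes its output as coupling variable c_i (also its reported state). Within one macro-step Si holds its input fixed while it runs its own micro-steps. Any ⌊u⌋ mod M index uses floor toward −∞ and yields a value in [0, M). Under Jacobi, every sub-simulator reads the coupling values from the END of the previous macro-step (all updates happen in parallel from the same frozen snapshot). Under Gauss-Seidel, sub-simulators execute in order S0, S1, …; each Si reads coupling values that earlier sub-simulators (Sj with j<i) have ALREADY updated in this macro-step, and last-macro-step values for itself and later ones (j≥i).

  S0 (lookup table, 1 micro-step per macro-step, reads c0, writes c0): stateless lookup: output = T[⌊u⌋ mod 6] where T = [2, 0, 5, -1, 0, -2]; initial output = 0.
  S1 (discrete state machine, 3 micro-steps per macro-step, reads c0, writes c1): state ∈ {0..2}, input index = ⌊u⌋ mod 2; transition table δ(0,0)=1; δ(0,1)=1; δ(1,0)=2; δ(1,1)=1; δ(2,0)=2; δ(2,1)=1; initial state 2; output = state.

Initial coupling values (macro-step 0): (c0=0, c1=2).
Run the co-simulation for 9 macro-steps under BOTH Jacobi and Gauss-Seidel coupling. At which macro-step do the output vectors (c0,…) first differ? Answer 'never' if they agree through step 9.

first divergence at macro-step: 2

[Jacobi] macro 1: S0 reads c0=0 → after 1×micro: 2; S1 reads c0=0 → after 3×micro: 2 ⇒ (c0=2, c1=2)
[Jacobi] macro 2: S0 reads c0=2 → after 1×micro: 5; S1 reads c0=2 → after 3×micro: 2 ⇒ (c0=5, c1=2)
[Jacobi] macro 3: S0 reads c0=5 → after 1×micro: -2; S1 reads c0=5 → after 3×micro: 1 ⇒ (c0=-2, c1=1)
[Jacobi] macro 4: S0 reads c0=-2 → after 1×micro: 0; S1 reads c0=-2 → after 3×micro: 2 ⇒ (c0=0, c1=2)
[Jacobi] macro 5: S0 reads c0=0 → after 1×micro: 2; S1 reads c0=0 → after 3×micro: 2 ⇒ (c0=2, c1=2)
[Jacobi] macro 6: S0 reads c0=2 → after 1×micro: 5; S1 reads c0=2 → after 3×micro: 2 ⇒ (c0=5, c1=2)
[Jacobi] macro 7: S0 reads c0=5 → after 1×micro: -2; S1 reads c0=5 → after 3×micro: 1 ⇒ (c0=-2, c1=1)
[Jacobi] macro 8: S0 reads c0=-2 → after 1×micro: 0; S1 reads c0=-2 → after 3×micro: 2 ⇒ (c0=0, c1=2)
[Jacobi] macro 9: S0 reads c0=0 → after 1×micro: 2; S1 reads c0=0 → after 3×micro: 2 ⇒ (c0=2, c1=2)
[Gauss-Seidel] macro 1: S0 reads c0=0 → after 1×micro: 2; S1 reads c0=2 → after 3×micro: 2 ⇒ (c0=2, c1=2)
[Gauss-Seidel] macro 2: S0 reads c0=2 → after 1×micro: 5; S1 reads c0=5 → after 3×micro: 1 ⇒ (c0=5, c1=1)
[Gauss-Seidel] macro 3: S0 reads c0=5 → after 1×micro: -2; S1 reads c0=-2 → after 3×micro: 2 ⇒ (c0=-2, c1=2)
[Gauss-Seidel] macro 4: S0 reads c0=-2 → after 1×micro: 0; S1 reads c0=0 → after 3×micro: 2 ⇒ (c0=0, c1=2)
[Gauss-Seidel] macro 5: S0 reads c0=0 → after 1×micro: 2; S1 reads c0=2 → after 3×micro: 2 ⇒ (c0=2, c1=2)
[Gauss-Seidel] macro 6: S0 reads c0=2 → after 1×micro: 5; S1 reads c0=5 → after 3×micro: 1 ⇒ (c0=5, c1=1)
[Gauss-Seidel] macro 7: S0 reads c0=5 → after 1×micro: -2; S1 reads c0=-2 → after 3×micro: 2 ⇒ (c0=-2, c1=2)
[Gauss-Seidel] macro 8: S0 reads c0=-2 → after 1×micro: 0; S1 reads c0=0 → after 3×micro: 2 ⇒ (c0=0, c1=2)
[Gauss-Seidel] macro 9: S0 reads c0=0 → after 1×micro: 2; S1 reads c0=2 → after 3×micro: 2 ⇒ (c0=2, c1=2)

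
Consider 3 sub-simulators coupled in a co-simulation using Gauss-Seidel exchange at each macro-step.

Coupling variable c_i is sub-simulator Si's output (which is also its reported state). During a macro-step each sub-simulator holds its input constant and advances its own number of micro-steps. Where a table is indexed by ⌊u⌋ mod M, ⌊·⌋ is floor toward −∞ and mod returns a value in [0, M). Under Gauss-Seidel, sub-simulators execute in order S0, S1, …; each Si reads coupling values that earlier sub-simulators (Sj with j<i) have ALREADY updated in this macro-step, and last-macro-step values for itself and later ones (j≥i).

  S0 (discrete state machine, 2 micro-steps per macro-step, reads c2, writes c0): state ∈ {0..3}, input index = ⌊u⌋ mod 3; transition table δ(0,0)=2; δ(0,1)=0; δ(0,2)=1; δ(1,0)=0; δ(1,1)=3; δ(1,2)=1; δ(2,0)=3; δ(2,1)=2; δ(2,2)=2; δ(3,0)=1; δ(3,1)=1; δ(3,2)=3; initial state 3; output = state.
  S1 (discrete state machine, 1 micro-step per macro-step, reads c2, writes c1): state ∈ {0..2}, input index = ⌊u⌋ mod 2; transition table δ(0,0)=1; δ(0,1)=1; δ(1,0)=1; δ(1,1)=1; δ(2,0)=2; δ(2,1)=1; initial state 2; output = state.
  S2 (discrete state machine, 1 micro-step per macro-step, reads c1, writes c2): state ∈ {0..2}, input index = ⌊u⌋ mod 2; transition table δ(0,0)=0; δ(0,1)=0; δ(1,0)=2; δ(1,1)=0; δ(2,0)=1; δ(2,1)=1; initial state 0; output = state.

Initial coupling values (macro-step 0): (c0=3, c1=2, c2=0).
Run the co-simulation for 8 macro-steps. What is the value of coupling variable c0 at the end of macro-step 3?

c0 at macro-step 3 = 0

macro 1: S0 reads c2=0 → after 2×micro: 0; S1 reads c2=0 → after 1×micro: 2; S2 reads c1=2 → after 1×micro: 0 ⇒ (c0=0, c1=2, c2=0)
macro 2: S0 reads c2=0 → after 2×micro: 3; S1 reads c2=0 → after 1×micro: 2; S2 reads c1=2 → after 1×micro: 0 ⇒ (c0=3, c1=2, c2=0)
macro 3: S0 reads c2=0 → after 2×micro: 0; S1 reads c2=0 → after 1×micro: 2; S2 reads c1=2 → after 1×micro: 0 ⇒ (c0=0, c1=2, c2=0)
macro 4: S0 reads c2=0 → after 2×micro: 3; S1 reads c2=0 → after 1×micro: 2; S2 reads c1=2 → after 1×micro: 0 ⇒ (c0=3, c1=2, c2=0)
macro 5: S0 reads c2=0 → after 2×micro: 0; S1 reads c2=0 → after 1×micro: 2; S2 reads c1=2 → after 1×micro: 0 ⇒ (c0=0, c1=2, c2=0)
macro 6: S0 reads c2=0 → after 2×micro: 3; S1 reads c2=0 → after 1×micro: 2; S2 reads c1=2 → after 1×micro: 0 ⇒ (c0=3, c1=2, c2=0)
macro 7: S0 reads c2=0 → after 2×micro: 0; S1 reads c2=0 → after 1×micro: 2; S2 reads c1=2 → after 1×micro: 0 ⇒ (c0=0, c1=2, c2=0)
macro 8: S0 reads c2=0 → after 2×micro: 3; S1 reads c2=0 → after 1×micro: 2; S2 reads c1=2 → after 1×micro: 0 ⇒ (c0=3, c1=2, c2=0)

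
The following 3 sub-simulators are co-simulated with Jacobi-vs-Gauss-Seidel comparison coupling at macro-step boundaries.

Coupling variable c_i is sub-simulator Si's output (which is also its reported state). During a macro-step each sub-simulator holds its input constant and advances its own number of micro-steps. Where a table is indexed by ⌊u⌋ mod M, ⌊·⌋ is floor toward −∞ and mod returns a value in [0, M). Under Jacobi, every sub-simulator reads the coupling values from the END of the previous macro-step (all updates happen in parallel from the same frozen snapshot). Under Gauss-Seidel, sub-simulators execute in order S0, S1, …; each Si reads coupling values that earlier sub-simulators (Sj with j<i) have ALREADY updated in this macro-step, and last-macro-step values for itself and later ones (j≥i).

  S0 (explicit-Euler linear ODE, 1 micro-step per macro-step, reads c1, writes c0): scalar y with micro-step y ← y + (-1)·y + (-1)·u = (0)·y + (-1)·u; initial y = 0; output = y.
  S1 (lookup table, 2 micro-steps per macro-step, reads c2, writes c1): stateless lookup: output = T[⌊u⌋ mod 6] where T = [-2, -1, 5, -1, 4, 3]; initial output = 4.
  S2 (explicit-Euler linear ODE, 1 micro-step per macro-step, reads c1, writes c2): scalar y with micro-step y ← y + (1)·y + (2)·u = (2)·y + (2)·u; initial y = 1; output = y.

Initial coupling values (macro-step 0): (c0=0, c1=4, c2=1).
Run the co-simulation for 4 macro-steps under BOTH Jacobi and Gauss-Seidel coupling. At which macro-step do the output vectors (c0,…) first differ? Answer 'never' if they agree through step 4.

[Jacobi] macro 1: S0 reads c1=4 → after 1×micro: -4; S1 reads c2=1 → after 2×micro: -1; S2 reads c1=4 → after 1×micro: 10 ⇒ (c0=-4, c1=-1, c2=10)
[Jacobi] macro 2: S0 reads c1=-1 → after 1×micro: 1; S1 reads c2=10 → after 2×micro: 4; S2 reads c1=-1 → after 1×micro: 18 ⇒ (c0=1, c1=4, c2=18)
[Jacobi] macro 3: S0 reads c1=4 → after 1×micro: -4; S1 reads c2=18 → after 2×micro: -2; S2 reads c1=4 → after 1×micro: 44 ⇒ (c0=-4, c1=-2, c2=44)
[Jacobi] macro 4: S0 reads c1=-2 → after 1×micro: 2; S1 reads c2=44 → after 2×micro: 5; S2 reads c1=-2 → after 1×micro: 84 ⇒ (c0=2, c1=5, c2=84)
[Gauss-Seidel] macro 1: S0 reads c1=4 → after 1×micro: -4; S1 reads c2=1 → after 2×micro: -1; S2 reads c1=-1 → after 1×micro: 0 ⇒ (c0=-4, c1=-1, c2=0)
[Gauss-Seidel] macro 2: S0 reads c1=-1 → after 1×micro: 1; S1 reads c2=0 → after 2×micro: -2; S2 reads c1=-2 → after 1×micro: -4 ⇒ (c0=1, c1=-2, c2=-4)
[Gauss-Seidel] macro 3: S0 reads c1=-2 → after 1×micro: 2; S1 reads c2=-4 → after 2×micro: 5; S2 reads c1=5 → after 1×micro: 2 ⇒ (c0=2, c1=5, c2=2)
[Gauss-Seidel] macro 4: S0 reads c1=5 → after 1×micro: -5; S1 reads c2=2 → after 2×micro: 5; S2 reads c1=5 → after 1×micro: 14 ⇒ (c0=-5, c1=5, c2=14)

first divergence at macro-step: 1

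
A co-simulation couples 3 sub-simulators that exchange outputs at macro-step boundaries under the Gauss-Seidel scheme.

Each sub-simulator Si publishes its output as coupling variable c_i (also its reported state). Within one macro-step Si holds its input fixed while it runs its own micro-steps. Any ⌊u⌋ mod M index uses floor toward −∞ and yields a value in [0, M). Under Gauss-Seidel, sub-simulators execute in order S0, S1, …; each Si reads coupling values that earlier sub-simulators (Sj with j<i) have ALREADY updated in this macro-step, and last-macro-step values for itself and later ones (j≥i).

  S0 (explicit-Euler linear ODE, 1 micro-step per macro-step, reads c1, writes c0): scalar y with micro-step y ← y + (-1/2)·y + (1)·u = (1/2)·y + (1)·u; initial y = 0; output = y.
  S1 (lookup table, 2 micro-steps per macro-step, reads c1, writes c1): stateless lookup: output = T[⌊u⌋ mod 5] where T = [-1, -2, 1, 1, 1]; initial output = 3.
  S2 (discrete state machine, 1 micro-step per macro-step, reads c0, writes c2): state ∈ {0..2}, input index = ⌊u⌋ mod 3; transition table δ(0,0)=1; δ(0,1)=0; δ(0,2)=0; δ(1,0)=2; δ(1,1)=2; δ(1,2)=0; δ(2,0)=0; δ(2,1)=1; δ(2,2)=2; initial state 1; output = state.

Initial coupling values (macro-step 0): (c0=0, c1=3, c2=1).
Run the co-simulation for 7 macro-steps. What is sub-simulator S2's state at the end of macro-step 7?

macro 1: S0 reads c1=3 → after 1×micro: 3; S1 reads c1=3 → after 2×micro: 1; S2 reads c0=3 → after 1×micro: 2 ⇒ (c0=3, c1=1, c2=2)
macro 2: S0 reads c1=1 → after 1×micro: 5/2; S1 reads c1=1 → after 2×micro: -2; S2 reads c0=5/2 → after 1×micro: 2 ⇒ (c0=5/2, c1=-2, c2=2)
macro 3: S0 reads c1=-2 → after 1×micro: -3/4; S1 reads c1=-2 → after 2×micro: 1; S2 reads c0=-3/4 → after 1×micro: 2 ⇒ (c0=-3/4, c1=1, c2=2)
macro 4: S0 reads c1=1 → after 1×micro: 5/8; S1 reads c1=1 → after 2×micro: -2; S2 reads c0=5/8 → after 1×micro: 0 ⇒ (c0=5/8, c1=-2, c2=0)
macro 5: S0 reads c1=-2 → after 1×micro: -27/16; S1 reads c1=-2 → after 2×micro: 1; S2 reads c0=-27/16 → after 1×micro: 0 ⇒ (c0=-27/16, c1=1, c2=0)
macro 6: S0 reads c1=1 → after 1×micro: 5/32; S1 reads c1=1 → after 2×micro: -2; S2 reads c0=5/32 → after 1×micro: 1 ⇒ (c0=5/32, c1=-2, c2=1)
macro 7: S0 reads c1=-2 → after 1×micro: -123/64; S1 reads c1=-2 → after 2×micro: 1; S2 reads c0=-123/64 → after 1×micro: 2 ⇒ (c0=-123/64, c1=1, c2=2)

S2 state at macro-step 7 = 2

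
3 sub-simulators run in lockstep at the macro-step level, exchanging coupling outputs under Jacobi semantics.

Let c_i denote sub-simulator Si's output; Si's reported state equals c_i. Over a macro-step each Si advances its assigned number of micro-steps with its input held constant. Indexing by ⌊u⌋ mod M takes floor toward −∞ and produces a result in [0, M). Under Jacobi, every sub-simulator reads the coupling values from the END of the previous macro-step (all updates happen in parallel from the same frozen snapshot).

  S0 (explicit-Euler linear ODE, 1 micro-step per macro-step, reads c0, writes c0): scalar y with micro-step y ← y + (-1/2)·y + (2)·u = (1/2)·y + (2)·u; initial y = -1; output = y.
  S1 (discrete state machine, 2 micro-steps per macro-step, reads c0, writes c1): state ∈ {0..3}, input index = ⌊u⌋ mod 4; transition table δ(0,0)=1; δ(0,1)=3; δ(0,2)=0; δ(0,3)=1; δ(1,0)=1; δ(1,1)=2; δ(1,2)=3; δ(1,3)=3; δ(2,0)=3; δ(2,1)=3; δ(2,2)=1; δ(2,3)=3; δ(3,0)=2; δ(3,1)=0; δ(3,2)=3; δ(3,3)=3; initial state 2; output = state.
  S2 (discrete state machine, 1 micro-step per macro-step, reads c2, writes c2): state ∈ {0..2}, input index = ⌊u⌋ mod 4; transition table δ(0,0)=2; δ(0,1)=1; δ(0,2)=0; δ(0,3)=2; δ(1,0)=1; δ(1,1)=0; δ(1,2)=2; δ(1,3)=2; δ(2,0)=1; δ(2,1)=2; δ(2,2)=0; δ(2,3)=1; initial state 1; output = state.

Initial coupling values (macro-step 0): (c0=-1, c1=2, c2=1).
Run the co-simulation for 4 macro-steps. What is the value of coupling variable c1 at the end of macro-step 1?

macro 1: S0 reads c0=-1 → after 1×micro: -5/2; S1 reads c0=-1 → after 2×micro: 3; S2 reads c2=1 → after 1×micro: 0 ⇒ (c0=-5/2, c1=3, c2=0)
macro 2: S0 reads c0=-5/2 → after 1×micro: -25/4; S1 reads c0=-5/2 → after 2×micro: 3; S2 reads c2=0 → after 1×micro: 2 ⇒ (c0=-25/4, c1=3, c2=2)
macro 3: S0 reads c0=-25/4 → after 1×micro: -125/8; S1 reads c0=-25/4 → after 2×micro: 3; S2 reads c2=2 → after 1×micro: 0 ⇒ (c0=-125/8, c1=3, c2=0)
macro 4: S0 reads c0=-125/8 → after 1×micro: -625/16; S1 reads c0=-125/8 → after 2×micro: 3; S2 reads c2=0 → after 1×micro: 2 ⇒ (c0=-625/16, c1=3, c2=2)

c1 at macro-step 1 = 3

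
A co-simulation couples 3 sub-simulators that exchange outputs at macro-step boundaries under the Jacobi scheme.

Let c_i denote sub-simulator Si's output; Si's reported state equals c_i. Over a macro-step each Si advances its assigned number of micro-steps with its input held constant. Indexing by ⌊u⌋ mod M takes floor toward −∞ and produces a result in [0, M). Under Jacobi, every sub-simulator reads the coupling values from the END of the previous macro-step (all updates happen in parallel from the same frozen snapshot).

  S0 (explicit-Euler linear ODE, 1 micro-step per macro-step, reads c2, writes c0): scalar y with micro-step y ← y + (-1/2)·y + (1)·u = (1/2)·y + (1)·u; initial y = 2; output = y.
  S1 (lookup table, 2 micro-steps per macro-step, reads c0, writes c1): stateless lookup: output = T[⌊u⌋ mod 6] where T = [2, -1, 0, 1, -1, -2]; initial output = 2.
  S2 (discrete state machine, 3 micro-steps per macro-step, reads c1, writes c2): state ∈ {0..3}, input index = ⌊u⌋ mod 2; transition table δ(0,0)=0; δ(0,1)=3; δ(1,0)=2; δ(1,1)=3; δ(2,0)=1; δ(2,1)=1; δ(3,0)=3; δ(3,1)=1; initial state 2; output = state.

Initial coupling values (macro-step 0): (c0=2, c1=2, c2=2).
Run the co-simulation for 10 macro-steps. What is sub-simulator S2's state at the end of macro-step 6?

S2 state at macro-step 6 = 2

macro 1: S0 reads c2=2 → after 1×micro: 3; S1 reads c0=2 → after 2×micro: 0; S2 reads c1=2 → after 3×micro: 1 ⇒ (c0=3, c1=0, c2=1)
macro 2: S0 reads c2=1 → after 1×micro: 5/2; S1 reads c0=3 → after 2×micro: 1; S2 reads c1=0 → after 3×micro: 2 ⇒ (c0=5/2, c1=1, c2=2)
macro 3: S0 reads c2=2 → after 1×micro: 13/4; S1 reads c0=5/2 → after 2×micro: 0; S2 reads c1=1 → after 3×micro: 1 ⇒ (c0=13/4, c1=0, c2=1)
macro 4: S0 reads c2=1 → after 1×micro: 21/8; S1 reads c0=13/4 → after 2×micro: 1; S2 reads c1=0 → after 3×micro: 2 ⇒ (c0=21/8, c1=1, c2=2)
macro 5: S0 reads c2=2 → after 1×micro: 53/16; S1 reads c0=21/8 → after 2×micro: 0; S2 reads c1=1 → after 3×micro: 1 ⇒ (c0=53/16, c1=0, c2=1)
macro 6: S0 reads c2=1 → after 1×micro: 85/32; S1 reads c0=53/16 → after 2×micro: 1; S2 reads c1=0 → after 3×micro: 2 ⇒ (c0=85/32, c1=1, c2=2)
macro 7: S0 reads c2=2 → after 1×micro: 213/64; S1 reads c0=85/32 → after 2×micro: 0; S2 reads c1=1 → after 3×micro: 1 ⇒ (c0=213/64, c1=0, c2=1)
macro 8: S0 reads c2=1 → after 1×micro: 341/128; S1 reads c0=213/64 → after 2×micro: 1; S2 reads c1=0 → after 3×micro: 2 ⇒ (c0=341/128, c1=1, c2=2)
macro 9: S0 reads c2=2 → after 1×micro: 853/256; S1 reads c0=341/128 → after 2×micro: 0; S2 reads c1=1 → after 3×micro: 1 ⇒ (c0=853/256, c1=0, c2=1)
macro 10: S0 reads c2=1 → after 1×micro: 1365/512; S1 reads c0=853/256 → after 2×micro: 1; S2 reads c1=0 → after 3×micro: 2 ⇒ (c0=1365/512, c1=1, c2=2)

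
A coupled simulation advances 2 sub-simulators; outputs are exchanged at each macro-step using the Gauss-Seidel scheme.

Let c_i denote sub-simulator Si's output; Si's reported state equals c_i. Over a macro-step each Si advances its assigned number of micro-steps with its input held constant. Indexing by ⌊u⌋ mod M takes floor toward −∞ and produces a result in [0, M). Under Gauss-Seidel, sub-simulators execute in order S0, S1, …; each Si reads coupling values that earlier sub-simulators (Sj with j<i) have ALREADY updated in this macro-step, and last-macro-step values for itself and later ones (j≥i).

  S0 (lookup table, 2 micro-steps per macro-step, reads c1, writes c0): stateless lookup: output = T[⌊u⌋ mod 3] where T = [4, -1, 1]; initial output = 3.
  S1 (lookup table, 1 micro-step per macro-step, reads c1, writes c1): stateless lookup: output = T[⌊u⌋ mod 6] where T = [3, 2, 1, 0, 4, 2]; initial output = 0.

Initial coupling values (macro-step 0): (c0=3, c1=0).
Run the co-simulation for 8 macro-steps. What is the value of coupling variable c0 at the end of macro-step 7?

macro 1: S0 reads c1=0 → after 2×micro: 4; S1 reads c1=0 → after 1×micro: 3 ⇒ (c0=4, c1=3)
macro 2: S0 reads c1=3 → after 2×micro: 4; S1 reads c1=3 → after 1×micro: 0 ⇒ (c0=4, c1=0)
macro 3: S0 reads c1=0 → after 2×micro: 4; S1 reads c1=0 → after 1×micro: 3 ⇒ (c0=4, c1=3)
macro 4: S0 reads c1=3 → after 2×micro: 4; S1 reads c1=3 → after 1×micro: 0 ⇒ (c0=4, c1=0)
macro 5: S0 reads c1=0 → after 2×micro: 4; S1 reads c1=0 → after 1×micro: 3 ⇒ (c0=4, c1=3)
macro 6: S0 reads c1=3 → after 2×micro: 4; S1 reads c1=3 → after 1×micro: 0 ⇒ (c0=4, c1=0)
macro 7: S0 reads c1=0 → after 2×micro: 4; S1 reads c1=0 → after 1×micro: 3 ⇒ (c0=4, c1=3)
macro 8: S0 reads c1=3 → after 2×micro: 4; S1 reads c1=3 → after 1×micro: 0 ⇒ (c0=4, c1=0)

c0 at macro-step 7 = 4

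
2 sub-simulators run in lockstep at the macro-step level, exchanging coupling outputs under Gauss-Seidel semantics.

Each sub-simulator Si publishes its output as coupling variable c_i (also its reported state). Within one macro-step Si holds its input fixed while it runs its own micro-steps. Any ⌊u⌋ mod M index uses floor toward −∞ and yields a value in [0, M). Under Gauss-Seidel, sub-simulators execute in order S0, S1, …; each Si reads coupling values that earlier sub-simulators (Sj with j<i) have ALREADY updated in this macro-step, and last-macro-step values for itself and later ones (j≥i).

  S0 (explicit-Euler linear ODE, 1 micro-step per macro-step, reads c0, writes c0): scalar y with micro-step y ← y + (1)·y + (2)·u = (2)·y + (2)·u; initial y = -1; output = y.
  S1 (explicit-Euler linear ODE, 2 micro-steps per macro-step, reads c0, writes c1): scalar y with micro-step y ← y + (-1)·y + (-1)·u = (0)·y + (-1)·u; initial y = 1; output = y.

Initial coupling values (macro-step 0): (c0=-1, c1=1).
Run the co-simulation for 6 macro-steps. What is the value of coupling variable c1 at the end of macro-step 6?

c1 at macro-step 6 = 4096

macro 1: S0 reads c0=-1 → after 1×micro: -4; S1 reads c0=-4 → after 2×micro: 4 ⇒ (c0=-4, c1=4)
macro 2: S0 reads c0=-4 → after 1×micro: -16; S1 reads c0=-16 → after 2×micro: 16 ⇒ (c0=-16, c1=16)
macro 3: S0 reads c0=-16 → after 1×micro: -64; S1 reads c0=-64 → after 2×micro: 64 ⇒ (c0=-64, c1=64)
macro 4: S0 reads c0=-64 → after 1×micro: -256; S1 reads c0=-256 → after 2×micro: 256 ⇒ (c0=-256, c1=256)
macro 5: S0 reads c0=-256 → after 1×micro: -1024; S1 reads c0=-1024 → after 2×micro: 1024 ⇒ (c0=-1024, c1=1024)
macro 6: S0 reads c0=-1024 → after 1×micro: -4096; S1 reads c0=-4096 → after 2×micro: 4096 ⇒ (c0=-4096, c1=4096)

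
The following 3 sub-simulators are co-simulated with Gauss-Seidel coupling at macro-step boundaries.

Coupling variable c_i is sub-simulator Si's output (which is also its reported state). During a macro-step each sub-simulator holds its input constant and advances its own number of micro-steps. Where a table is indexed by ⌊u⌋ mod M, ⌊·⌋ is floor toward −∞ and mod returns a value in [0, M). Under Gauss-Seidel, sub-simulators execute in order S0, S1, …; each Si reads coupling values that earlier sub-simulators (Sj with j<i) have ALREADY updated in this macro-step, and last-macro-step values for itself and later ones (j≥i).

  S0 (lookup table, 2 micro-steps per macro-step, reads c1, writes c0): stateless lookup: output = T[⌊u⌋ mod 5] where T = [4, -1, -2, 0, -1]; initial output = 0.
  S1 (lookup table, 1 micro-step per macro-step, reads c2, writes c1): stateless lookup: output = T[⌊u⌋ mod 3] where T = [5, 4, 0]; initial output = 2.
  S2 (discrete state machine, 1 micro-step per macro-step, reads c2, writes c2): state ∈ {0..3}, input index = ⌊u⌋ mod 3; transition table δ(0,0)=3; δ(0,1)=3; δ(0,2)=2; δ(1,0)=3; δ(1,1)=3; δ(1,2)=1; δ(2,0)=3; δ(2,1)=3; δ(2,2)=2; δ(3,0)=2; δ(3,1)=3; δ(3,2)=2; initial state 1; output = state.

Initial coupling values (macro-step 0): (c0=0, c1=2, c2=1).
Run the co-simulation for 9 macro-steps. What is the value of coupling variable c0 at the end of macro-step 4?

macro 1: S0 reads c1=2 → after 2×micro: -2; S1 reads c2=1 → after 1×micro: 4; S2 reads c2=1 → after 1×micro: 3 ⇒ (c0=-2, c1=4, c2=3)
macro 2: S0 reads c1=4 → after 2×micro: -1; S1 reads c2=3 → after 1×micro: 5; S2 reads c2=3 → after 1×micro: 2 ⇒ (c0=-1, c1=5, c2=2)
macro 3: S0 reads c1=5 → after 2×micro: 4; S1 reads c2=2 → after 1×micro: 0; S2 reads c2=2 → after 1×micro: 2 ⇒ (c0=4, c1=0, c2=2)
macro 4: S0 reads c1=0 → after 2×micro: 4; S1 reads c2=2 → after 1×micro: 0; S2 reads c2=2 → after 1×micro: 2 ⇒ (c0=4, c1=0, c2=2)
macro 5: S0 reads c1=0 → after 2×micro: 4; S1 reads c2=2 → after 1×micro: 0; S2 reads c2=2 → after 1×micro: 2 ⇒ (c0=4, c1=0, c2=2)
macro 6: S0 reads c1=0 → after 2×micro: 4; S1 reads c2=2 → after 1×micro: 0; S2 reads c2=2 → after 1×micro: 2 ⇒ (c0=4, c1=0, c2=2)
macro 7: S0 reads c1=0 → after 2×micro: 4; S1 reads c2=2 → after 1×micro: 0; S2 reads c2=2 → after 1×micro: 2 ⇒ (c0=4, c1=0, c2=2)
macro 8: S0 reads c1=0 → after 2×micro: 4; S1 reads c2=2 → after 1×micro: 0; S2 reads c2=2 → after 1×micro: 2 ⇒ (c0=4, c1=0, c2=2)
macro 9: S0 reads c1=0 → after 2×micro: 4; S1 reads c2=2 → after 1×micro: 0; S2 reads c2=2 → after 1×micro: 2 ⇒ (c0=4, c1=0, c2=2)

c0 at macro-step 4 = 4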